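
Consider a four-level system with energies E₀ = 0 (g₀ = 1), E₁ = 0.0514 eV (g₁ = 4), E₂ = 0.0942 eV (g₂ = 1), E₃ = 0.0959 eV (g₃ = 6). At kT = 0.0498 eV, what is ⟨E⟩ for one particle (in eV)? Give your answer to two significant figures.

0.050 eV

Eᵢ/kT = 0, 1.032, 1.892, 1.926.
Z = Σ gᵢe^(−Eᵢ/kT) = 1·e^(−0) + 4·e^(−1.032) + 1·e^(−1.892) + 6·e^(−1.926) = 1.000 + 1.425 + 0.1508 + 0.8744 = 3.450.
⟨E⟩ = Σ Eᵢ gᵢe^(−Eᵢ/kT) / Z = (0·1.000 + 0.0514·1.425 + 0.0942·0.1508 + 0.0959·0.8744) / 3.450 = 0.050 eV.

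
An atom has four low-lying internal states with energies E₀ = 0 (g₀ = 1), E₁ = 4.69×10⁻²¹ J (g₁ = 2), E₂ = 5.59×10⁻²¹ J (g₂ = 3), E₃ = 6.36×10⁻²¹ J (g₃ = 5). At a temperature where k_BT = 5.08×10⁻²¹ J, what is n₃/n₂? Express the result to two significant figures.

n₃/n₂ = (g₃/g₂) exp[−(E₃−E₂)/kT] = (5/3) × exp(−(0.77 ×10⁻²¹ J)/(5.08 ×10⁻²¹ J)) = (5/3) × exp(-0.1516) = 1.4.

1.4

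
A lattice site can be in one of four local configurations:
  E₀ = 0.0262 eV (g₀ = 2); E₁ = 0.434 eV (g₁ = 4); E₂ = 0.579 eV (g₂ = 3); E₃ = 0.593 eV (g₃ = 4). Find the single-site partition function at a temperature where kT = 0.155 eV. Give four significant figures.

Eᵢ/kT = 0.169032, 2.80000, 3.73548, 3.82581.
Z = Σ gᵢe^(−Eᵢ/kT) = 2·e^(−0.169032) + 4·e^(−2.80000) + 3·e^(−3.73548) + 4·e^(−3.82581) = 1.68896 + 0.243240 + 0.0715851 + 0.0872031 = 2.09099.

Z = 2.091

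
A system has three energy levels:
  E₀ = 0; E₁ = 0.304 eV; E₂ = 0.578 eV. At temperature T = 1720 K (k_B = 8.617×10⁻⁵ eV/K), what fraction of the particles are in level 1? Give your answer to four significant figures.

k_BT = 8.617×10⁻⁵ × 1720 K = 0.148212 eV.
Eᵢ/kT = 0, 2.05112, 3.89982.
Z = Σ e^(−Eᵢ/kT) = e^(−0) + e^(−2.05112) + e^(−3.89982) = 1.00000 + 0.128591 + 0.0202456 = 1.14884.
P₁ = e^(−E₁/kT) / Z = 0.128591/1.14884 = 0.1119.

0.1119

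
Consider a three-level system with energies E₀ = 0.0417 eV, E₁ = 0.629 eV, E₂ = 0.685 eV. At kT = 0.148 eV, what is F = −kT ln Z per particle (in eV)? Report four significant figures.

0.03706 eV

Eᵢ/kT = 0.281757, 4.25000, 4.62838.
Z = Σ e^(−Eᵢ/kT) = e^(−0.281757) + e^(−4.25000) + e^(−4.62838) = 0.754457 + 0.0142642 + 0.00977057 = 0.778492.
F = −kT ln Z = −0.148 × ln(0.778492) = −0.148 × -0.250397 = 0.03706 eV.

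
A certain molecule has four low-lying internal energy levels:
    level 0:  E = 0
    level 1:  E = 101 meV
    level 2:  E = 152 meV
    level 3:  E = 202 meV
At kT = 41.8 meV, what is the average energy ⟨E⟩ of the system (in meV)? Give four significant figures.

13.02 meV

Eᵢ/kT = 0, 2.41627, 3.63636, 4.83254.
Z = Σ e^(−Eᵢ/kT) = e^(−0) + e^(−2.41627) + e^(−3.63636) + e^(−4.83254) = 1.00000 + 0.0892539 + 0.0263481 + 0.00796626 = 1.12357.
⟨E⟩ = Σ Eᵢ e^(−Eᵢ/kT) / Z = (0·1.00000 + 101·0.0892539 + 152·0.0263481 + 202·0.00796626) / 1.12357 = 13.02 meV.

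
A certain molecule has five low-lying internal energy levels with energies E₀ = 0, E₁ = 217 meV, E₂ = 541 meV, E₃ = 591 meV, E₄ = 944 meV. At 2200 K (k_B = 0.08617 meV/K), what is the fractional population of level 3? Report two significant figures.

k_BT = 0.08617 × 2200 K = 189.6 meV.
Eᵢ/kT = 0, 1.145, 2.853, 3.117, 4.979.
Z = Σ e^(−Eᵢ/kT) = e^(−0) + e^(−1.145) + e^(−2.853) + e^(−3.117) + e^(−4.979) = 1.000 + 0.3182 + 0.05767 + 0.04429 + 0.006881 = 1.427.
P₃ = e^(−E₃/kT) / Z = 0.04429/1.427 = 0.031.

0.031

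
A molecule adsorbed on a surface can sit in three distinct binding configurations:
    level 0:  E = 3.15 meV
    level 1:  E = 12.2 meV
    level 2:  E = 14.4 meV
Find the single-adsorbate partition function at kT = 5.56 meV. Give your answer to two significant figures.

Z = 0.75

Eᵢ/kT = 0.5665, 2.194, 2.590.
Z = Σ e^(−Eᵢ/kT) = e^(−0.5665) + e^(−2.194) + e^(−2.590) = 0.5675 + 0.1115 + 0.07502 = 0.7540.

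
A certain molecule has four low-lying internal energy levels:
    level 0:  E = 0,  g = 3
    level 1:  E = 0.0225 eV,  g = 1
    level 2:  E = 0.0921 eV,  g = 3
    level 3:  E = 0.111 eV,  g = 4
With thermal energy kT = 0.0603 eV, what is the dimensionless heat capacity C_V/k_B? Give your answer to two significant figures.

Eᵢ/kT = 0, 0.3731, 1.527, 1.841.
Z = Σ gᵢe^(−Eᵢ/kT) = 3·e^(−0) + 1·e^(−0.3731) + 3·e^(−1.527) + 4·e^(−1.841) = 3.000 + 0.6886 + 0.6516 + 0.6346 = 4.975.
⟨E⟩ = 0.02934 eV, ⟨E²⟩ = 0.002753 eV².
C_V/k_B = (⟨E²⟩ − ⟨E⟩²)/(kT)² = (0.002753 − 0.0008608)/0.003636 = 0.52.

0.52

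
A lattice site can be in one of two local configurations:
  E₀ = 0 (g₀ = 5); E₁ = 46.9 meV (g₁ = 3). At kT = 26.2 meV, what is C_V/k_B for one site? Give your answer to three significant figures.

0.265

Eᵢ/kT = 0, 1.7901.
Z = Σ gᵢe^(−Eᵢ/kT) = 5·e^(−0) + 3·e^(−1.7901) = 5.0000 + 0.50083 = 5.5008.
⟨E⟩ = 4.2701 meV, ⟨E²⟩ = 200.27 meV².
C_V/k_B = (⟨E²⟩ − ⟨E⟩²)/(kT)² = (200.27 − 18.234)/686.44 = 0.265.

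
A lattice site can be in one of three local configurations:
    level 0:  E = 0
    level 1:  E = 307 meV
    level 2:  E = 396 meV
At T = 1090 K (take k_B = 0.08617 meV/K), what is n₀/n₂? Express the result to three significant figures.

k_BT = 0.08617 × 1090 K = 93.925 meV.
n₀/n₂ = exp[−(E₀−E₂)/kT] = exp(−(-396 meV)/(93.925 meV)) = exp(4.2161) = 67.8.

67.8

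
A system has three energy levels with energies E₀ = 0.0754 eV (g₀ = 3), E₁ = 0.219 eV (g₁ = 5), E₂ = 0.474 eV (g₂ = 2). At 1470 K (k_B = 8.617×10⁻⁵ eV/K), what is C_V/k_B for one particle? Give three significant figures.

0.423

k_BT = 8.617×10⁻⁵ × 1470 K = 0.12667 eV.
Eᵢ/kT = 0.59525, 1.7289, 3.7420.
Z = Σ gᵢe^(−Eᵢ/kT) = 3·e^(−0.59525) + 5·e^(−1.7289) + 2·e^(−3.7420) = 1.6543 + 0.88740 + 0.047413 = 2.5891.
⟨E⟩ = 0.13192 eV, ⟨E²⟩ = 0.024185 eV².
C_V/k_B = (⟨E²⟩ − ⟨E⟩²)/(kT)² = (0.024185 − 0.017403)/0.016045 = 0.423.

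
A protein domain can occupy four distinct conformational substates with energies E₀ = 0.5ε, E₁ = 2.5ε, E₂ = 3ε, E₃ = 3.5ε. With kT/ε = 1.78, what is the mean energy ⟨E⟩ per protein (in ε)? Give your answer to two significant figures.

Eᵢ/kT = 0.2809, 1.404, 1.685, 1.966.
Z = Σ e^(−Eᵢ/kT) = e^(−0.2809) + e^(−1.404) + e^(−1.685) + e^(−1.966) = 0.7551 + 0.2456 + 0.1854 + 0.1400 = 1.326.
⟨E⟩ = Σ Eᵢ e^(−Eᵢ/kT) / Z = (0.5·0.7551 + 2.5·0.2456 + 3·0.1854 + 3.5·0.1400) / 1.326 = 1.5 ε.

1.5 ε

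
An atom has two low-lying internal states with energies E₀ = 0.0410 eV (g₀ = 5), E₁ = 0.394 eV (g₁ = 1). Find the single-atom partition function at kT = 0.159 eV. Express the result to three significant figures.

Eᵢ/kT = 0.25786, 2.4780.
Z = Σ gᵢe^(−Eᵢ/kT) = 5·e^(−0.25786) + 1·e^(−2.4780) = 3.8635 + 0.083911 = 3.9474.

Z = 3.95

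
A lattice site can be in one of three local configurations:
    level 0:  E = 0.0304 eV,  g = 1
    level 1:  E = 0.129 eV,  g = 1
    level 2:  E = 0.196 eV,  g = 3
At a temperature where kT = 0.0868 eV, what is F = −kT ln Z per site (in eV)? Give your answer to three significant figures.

Eᵢ/kT = 0.35023, 1.4862, 2.2581.
Z = Σ gᵢe^(−Eᵢ/kT) = 1·e^(−0.35023) + 1·e^(−1.4862) + 3·e^(−2.2581) = 0.70453 + 0.22623 + 0.31365 = 1.2444.
F = −kT ln Z = −0.0868 × ln(1.2444) = −0.0868 × 0.21865 = -0.0190 eV.

-0.0190 eV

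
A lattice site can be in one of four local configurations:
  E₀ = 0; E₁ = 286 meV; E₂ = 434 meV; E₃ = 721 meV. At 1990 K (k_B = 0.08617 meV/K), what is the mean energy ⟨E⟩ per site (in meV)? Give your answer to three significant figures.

k_BT = 0.08617 × 1990 K = 171.48 meV.
Eᵢ/kT = 0, 1.6678, 2.5309, 4.2046.
Z = Σ e^(−Eᵢ/kT) = e^(−0) + e^(−1.6678) + e^(−2.5309) + e^(−4.2046) = 1.0000 + 0.18866 + 0.079587 + 0.014927 = 1.2832.
⟨E⟩ = Σ Eᵢ e^(−Eᵢ/kT) / Z = (0·1.0000 + 286·0.18866 + 434·0.079587 + 721·0.014927) / 1.2832 = 77.4 meV.

77.4 meV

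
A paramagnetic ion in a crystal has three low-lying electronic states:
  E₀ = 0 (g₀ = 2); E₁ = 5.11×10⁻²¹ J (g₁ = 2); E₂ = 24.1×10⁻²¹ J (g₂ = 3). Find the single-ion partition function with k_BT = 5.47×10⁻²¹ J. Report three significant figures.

Eᵢ/kT = 0, 0.93419, 4.4059.
Z = Σ gᵢe^(−Eᵢ/kT) = 2·e^(−0) + 2·e^(−0.93419) + 3·e^(−4.4059) = 2.0000 + 0.78581 + 0.036615 = 2.8224.

Z = 2.82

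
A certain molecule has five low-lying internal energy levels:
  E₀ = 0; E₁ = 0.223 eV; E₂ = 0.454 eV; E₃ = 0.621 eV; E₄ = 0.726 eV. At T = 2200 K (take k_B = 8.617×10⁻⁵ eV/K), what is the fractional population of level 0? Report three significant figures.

k_BT = 8.617×10⁻⁵ × 2200 K = 0.18957 eV.
Eᵢ/kT = 0, 1.1763, 2.3949, 3.2758, 3.8297.
Z = Σ e^(−Eᵢ/kT) = e^(−0) + e^(−1.1763) + e^(−2.3949) + e^(−3.2758) + e^(−3.8297) = 1.0000 + 0.30842 + 0.091182 + 0.037787 + 0.021716 = 1.4591.
P₀ = e^(−E₀/kT) / Z = 1.0000/1.4591 = 0.685.

0.685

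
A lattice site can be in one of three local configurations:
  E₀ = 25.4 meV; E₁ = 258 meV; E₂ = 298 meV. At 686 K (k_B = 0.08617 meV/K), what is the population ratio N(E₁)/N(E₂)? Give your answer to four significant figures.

1.967

k_BT = 0.08617 × 686 K = 59.1126 meV.
n₁/n₂ = exp[−(E₁−E₂)/kT] = exp(−(-40 meV)/(59.1126 meV)) = exp(0.676675) = 1.967.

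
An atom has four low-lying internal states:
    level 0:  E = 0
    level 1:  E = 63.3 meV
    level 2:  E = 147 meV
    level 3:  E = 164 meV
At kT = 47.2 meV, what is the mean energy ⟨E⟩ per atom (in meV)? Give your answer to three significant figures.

21.1 meV

Eᵢ/kT = 0, 1.3411, 3.1144, 3.4746.
Z = Σ e^(−Eᵢ/kT) = e^(−0) + e^(−1.3411) + e^(−3.1144) + e^(−3.4746) = 1.0000 + 0.26156 + 0.044405 + 0.030974 = 1.3369.
⟨E⟩ = Σ Eᵢ e^(−Eᵢ/kT) / Z = (0·1.0000 + 63.3·0.26156 + 147·0.044405 + 164·0.030974) / 1.3369 = 21.1 meV.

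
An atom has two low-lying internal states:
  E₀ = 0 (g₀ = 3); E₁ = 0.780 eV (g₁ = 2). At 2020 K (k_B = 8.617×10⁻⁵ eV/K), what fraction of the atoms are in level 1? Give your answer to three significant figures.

0.00749

k_BT = 8.617×10⁻⁵ × 2020 K = 0.17406 eV.
Eᵢ/kT = 0, 4.4812.
Z = Σ gᵢe^(−Eᵢ/kT) = 3·e^(−0) + 2·e^(−4.4812) = 3.0000 + 0.022640 = 3.0226.
P₁ = g₁ e^(−E₁/kT) / Z = 0.022640/3.0226 = 0.00749.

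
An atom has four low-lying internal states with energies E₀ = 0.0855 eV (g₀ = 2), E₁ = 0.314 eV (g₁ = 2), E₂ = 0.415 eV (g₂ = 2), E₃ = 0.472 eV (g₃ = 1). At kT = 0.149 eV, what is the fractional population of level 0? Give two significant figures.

0.73

Eᵢ/kT = 0.5738, 2.107, 2.785, 3.168.
Z = Σ gᵢe^(−Eᵢ/kT) = 2·e^(−0.5738) + 2·e^(−2.107) + 2·e^(−2.785) + 1·e^(−3.168) = 1.127 + 0.2432 + 0.1235 + 0.04209 = 1.536.
P₀ = g₀ e^(−E₀/kT) / Z = 1.127/1.536 = 0.73.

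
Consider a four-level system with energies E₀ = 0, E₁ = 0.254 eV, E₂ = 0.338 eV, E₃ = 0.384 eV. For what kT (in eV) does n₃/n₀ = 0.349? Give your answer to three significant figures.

0.365 eV

n₃/n₀ = exp[−(E₃−E₀)/kT] = 0.349.
⇒ (E₃−E₀)/kT = ln(1/0.349) = ln(2.8653) = 1.0527.
kT = 0.384 eV / 1.0527 = 0.365 eV.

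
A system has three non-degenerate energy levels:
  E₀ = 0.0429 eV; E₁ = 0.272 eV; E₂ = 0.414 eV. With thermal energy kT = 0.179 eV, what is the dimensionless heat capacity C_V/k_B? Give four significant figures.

Eᵢ/kT = 0.239665, 1.51955, 2.31285.
Z = Σ e^(−Eᵢ/kT) = e^(−0.239665) + e^(−1.51955) + e^(−2.31285) = 0.786891 + 0.218810 + 0.0989788 = 1.10468.
⟨E⟩ = 0.121529 eV, ⟨E²⟩ = 0.0313224 eV².
C_V/k_B = (⟨E²⟩ − ⟨E⟩²)/(kT)² = (0.0313224 − 0.0147693)/0.0320410 = 0.5166.

0.5166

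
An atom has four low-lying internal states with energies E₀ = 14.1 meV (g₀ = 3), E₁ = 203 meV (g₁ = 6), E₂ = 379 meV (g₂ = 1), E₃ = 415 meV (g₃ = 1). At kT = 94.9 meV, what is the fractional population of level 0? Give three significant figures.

Eᵢ/kT = 0.14858, 2.1391, 3.9937, 4.3730.
Z = Σ gᵢe^(−Eᵢ/kT) = 3·e^(−0.14858) + 6·e^(−2.1391) + 1·e^(−3.9937) + 1·e^(−4.3730) = 2.5858 + 0.70656 + 0.018431 + 0.012613 = 3.3234.
P₀ = g₀ e^(−E₀/kT) / Z = 2.5858/3.3234 = 0.778.

0.778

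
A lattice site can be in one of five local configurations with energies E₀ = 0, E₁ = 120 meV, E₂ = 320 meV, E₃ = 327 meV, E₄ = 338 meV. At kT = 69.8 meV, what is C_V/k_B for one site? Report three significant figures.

0.807

Eᵢ/kT = 0, 1.7192, 4.5845, 4.6848, 4.8424.
Z = Σ e^(−Eᵢ/kT) = e^(−0) + e^(−1.7192) + e^(−4.5845) + e^(−4.6848) + e^(−4.8424) = 1.0000 + 0.17921 + 0.010209 + 0.0092346 + 0.0078881 = 1.2065.
⟨E⟩ = 25.245 meV, ⟨E²⟩ = 4570.8 meV².
C_V/k_B = (⟨E²⟩ − ⟨E⟩²)/(kT)² = (4570.8 − 637.31)/4872.0 = 0.807.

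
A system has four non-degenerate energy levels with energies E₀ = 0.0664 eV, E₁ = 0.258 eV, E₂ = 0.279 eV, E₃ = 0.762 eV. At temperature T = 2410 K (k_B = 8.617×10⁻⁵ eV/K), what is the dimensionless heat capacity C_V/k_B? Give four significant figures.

k_BT = 8.617×10⁻⁵ × 2410 K = 0.207670 eV.
Eᵢ/kT = 0.319738, 1.24236, 1.34348, 3.66928.
Z = Σ e^(−Eᵢ/kT) = e^(−0.319738) + e^(−1.24236) + e^(−1.34348) + e^(−3.66928) = 0.726339 + 0.288702 + 0.260936 + 0.0254948 = 1.30147.
⟨E⟩ = 0.165153 eV, ⟨E²⟩ = 0.0442073 eV².
C_V/k_B = (⟨E²⟩ − ⟨E⟩²)/(kT)² = (0.0442073 − 0.0272755)/0.0431268 = 0.3926.

0.3926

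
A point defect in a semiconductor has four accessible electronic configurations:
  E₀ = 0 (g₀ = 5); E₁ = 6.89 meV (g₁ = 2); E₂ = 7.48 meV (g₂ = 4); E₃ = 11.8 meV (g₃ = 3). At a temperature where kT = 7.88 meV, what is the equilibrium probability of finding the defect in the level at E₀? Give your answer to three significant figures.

Eᵢ/kT = 0, 0.87437, 0.94924, 1.4975.
Z = Σ gᵢe^(−Eᵢ/kT) = 5·e^(−0) + 2·e^(−0.87437) + 4·e^(−0.94924) + 3·e^(−1.4975) = 5.0000 + 0.83425 + 1.5481 + 0.67107 = 8.0534.
P₀ = g₀ e^(−E₀/kT) / Z = 5.0000/8.0534 = 0.621.

0.621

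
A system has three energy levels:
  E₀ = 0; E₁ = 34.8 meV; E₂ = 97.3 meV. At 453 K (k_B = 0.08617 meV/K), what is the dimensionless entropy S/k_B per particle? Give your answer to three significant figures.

k_BT = 0.08617 × 453 K = 39.035 meV.
Eᵢ/kT = 0, 0.89151, 2.4926.
Z = Σ e^(−Eᵢ/kT) = e^(−0) + e^(−0.89151) + e^(−2.4926) = 1.0000 + 0.41004 + 0.082695 = 1.4927.
⟨E⟩ = Σ EᵢPᵢ = 14.950 meV.
S/k_B = ln Z + ⟨E⟩/kT = ln(1.4927) + 14.950/39.035 = 0.40059 + 0.38299 = 0.784.

0.784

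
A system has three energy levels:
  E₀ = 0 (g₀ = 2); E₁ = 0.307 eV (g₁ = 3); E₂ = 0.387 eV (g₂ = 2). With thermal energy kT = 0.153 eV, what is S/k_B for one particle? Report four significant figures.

Eᵢ/kT = 0, 2.00654, 2.52941.
Z = Σ gᵢe^(−Eᵢ/kT) = 2·e^(−0) + 3·e^(−2.00654) + 2·e^(−2.52941) = 2.00000 + 0.403359 + 0.159412 = 2.56277.
⟨E⟩ = Σ EᵢPᵢ = 0.0723918 eV.
S/k_B = ln Z + ⟨E⟩/kT = ln(2.56277) + 0.0723918/0.153 = 0.941089 + 0.473149 = 1.414.

1.414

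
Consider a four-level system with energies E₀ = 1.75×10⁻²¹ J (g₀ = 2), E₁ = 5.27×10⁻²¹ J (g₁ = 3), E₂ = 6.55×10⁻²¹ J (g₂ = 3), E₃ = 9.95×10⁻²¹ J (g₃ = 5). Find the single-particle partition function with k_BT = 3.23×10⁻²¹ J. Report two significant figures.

Eᵢ/kT = 0.5418, 1.632, 2.028, 3.080.
Z = Σ gᵢe^(−Eᵢ/kT) = 2·e^(−0.5418) + 3·e^(−1.632) + 3·e^(−2.028) + 5·e^(−3.080) = 1.163 + 0.5866 + 0.3948 + 0.2298 = 2.374.

Z = 2.4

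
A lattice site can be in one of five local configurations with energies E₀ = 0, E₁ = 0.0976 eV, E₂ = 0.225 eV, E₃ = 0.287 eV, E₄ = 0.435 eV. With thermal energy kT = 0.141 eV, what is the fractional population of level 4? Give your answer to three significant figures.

Eᵢ/kT = 0, 0.69220, 1.5957, 2.0355, 3.0851.
Z = Σ e^(−Eᵢ/kT) = e^(−0) + e^(−0.69220) + e^(−1.5957) + e^(−2.0355) + e^(−3.0851) = 1.0000 + 0.50047 + 0.20277 + 0.13062 + 0.045725 = 1.8796.
P₄ = e^(−E₄/kT) / Z = 0.045725/1.8796 = 0.0243.

0.0243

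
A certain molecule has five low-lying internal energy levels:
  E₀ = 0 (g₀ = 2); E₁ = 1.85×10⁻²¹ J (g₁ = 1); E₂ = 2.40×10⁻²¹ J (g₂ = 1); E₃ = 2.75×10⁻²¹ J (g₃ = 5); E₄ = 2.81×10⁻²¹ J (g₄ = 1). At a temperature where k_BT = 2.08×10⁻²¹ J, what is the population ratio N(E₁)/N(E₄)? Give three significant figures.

n₁/n₄ = (g₁/g₄) exp[−(E₁−E₄)/kT] = (1/1) × exp(−(-0.96 ×10⁻²¹ J)/(2.08 ×10⁻²¹ J)) = (1/1) × exp(0.46154) = 1.59.

1.59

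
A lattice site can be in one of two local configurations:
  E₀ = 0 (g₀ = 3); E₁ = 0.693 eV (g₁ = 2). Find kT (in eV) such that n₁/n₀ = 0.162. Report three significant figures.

0.490 eV

n₁/n₀ = (g₁/g₀) exp[−(E₁−E₀)/kT] = 0.162.
⇒ (E₁−E₀)/kT = ln((2/3)/0.162) = ln(4.1152) = 1.4147.
kT = 0.693 eV / 1.4147 = 0.490 eV.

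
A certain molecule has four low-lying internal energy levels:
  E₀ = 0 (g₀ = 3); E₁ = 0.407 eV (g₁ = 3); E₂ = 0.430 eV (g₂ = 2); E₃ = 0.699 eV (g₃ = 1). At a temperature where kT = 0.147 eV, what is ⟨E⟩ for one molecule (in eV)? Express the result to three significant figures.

0.0390 eV

Eᵢ/kT = 0, 2.7687, 2.9252, 4.7551.
Z = Σ gᵢe^(−Eᵢ/kT) = 3·e^(−0) + 3·e^(−2.7687) + 2·e^(−2.9252) + 1·e^(−4.7551) = 3.0000 + 0.18823 + 0.10731 + 0.0086077 = 3.3041.
⟨E⟩ = Σ Eᵢ gᵢe^(−Eᵢ/kT) / Z = (0·3.0000 + 0.407·0.18823 + 0.430·0.10731 + 0.699·0.0086077) / 3.3041 = 0.0390 eV.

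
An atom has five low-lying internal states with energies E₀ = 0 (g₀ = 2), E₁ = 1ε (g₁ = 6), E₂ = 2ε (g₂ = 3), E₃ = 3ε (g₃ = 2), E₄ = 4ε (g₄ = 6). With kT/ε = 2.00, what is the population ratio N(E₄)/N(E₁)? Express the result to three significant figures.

0.223

n₄/n₁ = (g₄/g₁) exp[−(E₄−E₁)/kT] = (6/6) × exp(−(3ε)/(2.00ε)) = (6/6) × exp(-1.5000) = 0.223.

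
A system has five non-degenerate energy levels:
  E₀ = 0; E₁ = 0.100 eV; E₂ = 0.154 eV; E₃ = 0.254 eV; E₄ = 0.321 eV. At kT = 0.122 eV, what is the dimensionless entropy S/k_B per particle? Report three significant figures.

Eᵢ/kT = 0, 0.81967, 1.2623, 2.0820, 2.6311.
Z = Σ e^(−Eᵢ/kT) = e^(−0) + e^(−0.81967) + e^(−1.2623) + e^(−2.0820) + e^(−2.6311) = 1.0000 + 0.44058 + 0.28300 + 0.12468 + 0.071999 = 1.9203.
⟨E⟩ = Σ EᵢPᵢ = 0.074166 eV.
S/k_B = ln Z + ⟨E⟩/kT = ln(1.9203) + 0.074166/0.122 = 0.65248 + 0.60792 = 1.26.

1.26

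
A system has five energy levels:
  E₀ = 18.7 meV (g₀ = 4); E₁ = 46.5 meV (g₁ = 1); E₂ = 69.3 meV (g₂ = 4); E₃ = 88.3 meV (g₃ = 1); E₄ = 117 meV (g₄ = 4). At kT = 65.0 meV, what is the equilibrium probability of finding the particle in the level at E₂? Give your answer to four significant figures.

0.2381

Eᵢ/kT = 0.287692, 0.715385, 1.06615, 1.35846, 1.80000.
Z = Σ gᵢe^(−Eᵢ/kT) = 4·e^(−0.287692) + 1·e^(−0.715385) + 4·e^(−1.06615) + 1·e^(−1.35846) + 4·e^(−1.80000) = 2.99997 + 0.489004 + 1.37733 + 0.257056 + 0.661196 = 5.78456.
P₂ = g₂ e^(−E₂/kT) / Z = 1.37733/5.78456 = 0.2381.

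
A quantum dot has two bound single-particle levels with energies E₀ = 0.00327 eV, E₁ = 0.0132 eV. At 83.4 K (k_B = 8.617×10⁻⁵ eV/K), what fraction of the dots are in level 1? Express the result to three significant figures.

0.201

k_BT = 8.617×10⁻⁵ × 83.4 K = 0.0071866 eV.
Eᵢ/kT = 0.45501, 1.8368.
Z = Σ e^(−Eᵢ/kT) = e^(−0.45501) + e^(−1.8368) = 0.63444 + 0.15933 = 0.79377.
P₁ = e^(−E₁/kT) / Z = 0.15933/0.79377 = 0.201.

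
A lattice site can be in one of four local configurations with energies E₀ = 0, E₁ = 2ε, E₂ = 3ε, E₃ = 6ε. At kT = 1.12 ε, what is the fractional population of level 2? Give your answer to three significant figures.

0.0553

Eᵢ/kT = 0, 1.7857, 2.6786, 5.3571.
Z = Σ e^(−Eᵢ/kT) = e^(−0) + e^(−1.7857) + e^(−2.6786) + e^(−5.3571) = 1.0000 + 0.16768 + 0.068659 + 0.0047146 = 1.2411.
P₂ = e^(−E₂/kT) / Z = 0.068659/1.2411 = 0.0553.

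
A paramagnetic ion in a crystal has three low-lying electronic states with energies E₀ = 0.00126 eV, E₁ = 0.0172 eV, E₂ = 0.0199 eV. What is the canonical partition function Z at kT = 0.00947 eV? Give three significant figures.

Z = 1.16

Eᵢ/kT = 0.13305, 1.8163, 2.1014.
Z = Σ e^(−Eᵢ/kT) = e^(−0.13305) + e^(−1.8163) + e^(−2.1014) = 0.87542 + 0.16263 + 0.12229 = 1.1603.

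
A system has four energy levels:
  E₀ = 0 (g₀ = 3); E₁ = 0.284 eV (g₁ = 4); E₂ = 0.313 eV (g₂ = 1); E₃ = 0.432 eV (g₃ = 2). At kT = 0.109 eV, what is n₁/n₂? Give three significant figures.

5.22

n₁/n₂ = (g₁/g₂) exp[−(E₁−E₂)/kT] = (4/1) × exp(−(-0.029 eV)/(0.109 eV)) = (4/1) × exp(0.26606) = 5.22.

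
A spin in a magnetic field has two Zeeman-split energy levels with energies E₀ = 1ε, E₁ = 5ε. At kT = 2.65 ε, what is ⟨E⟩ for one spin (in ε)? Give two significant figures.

1.7 ε

Eᵢ/kT = 0.3774, 1.887.
Z = Σ e^(−Eᵢ/kT) = e^(−0.3774) + e^(−1.887) = 0.6856 + 0.1515 = 0.8371.
⟨E⟩ = Σ Eᵢ e^(−Eᵢ/kT) / Z = (1·0.6856 + 5·0.1515) / 0.8371 = 1.7 ε.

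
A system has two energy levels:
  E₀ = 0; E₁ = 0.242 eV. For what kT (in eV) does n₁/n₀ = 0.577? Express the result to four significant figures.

0.4401 eV

n₁/n₀ = exp[−(E₁−E₀)/kT] = 0.577.
⇒ (E₁−E₀)/kT = ln(1/0.577) = ln(1.73310) = 0.549912.
kT = 0.242 eV / 0.549912 = 0.4401 eV.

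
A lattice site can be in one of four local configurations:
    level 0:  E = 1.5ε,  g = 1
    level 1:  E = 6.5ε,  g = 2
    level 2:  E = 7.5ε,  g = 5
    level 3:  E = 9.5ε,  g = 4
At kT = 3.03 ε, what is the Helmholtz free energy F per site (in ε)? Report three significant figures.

Eᵢ/kT = 0.49505, 2.1452, 2.4752, 3.1353.
Z = Σ gᵢe^(−Eᵢ/kT) = 1·e^(−0.49505) + 2·e^(−2.1452) + 5·e^(−2.4752) + 4·e^(−3.1353) = 0.60954 + 0.23409 + 0.42073 + 0.17395 = 1.4383.
F = −kT ln Z = −3.03 × ln(1.4383) = −3.03 × 0.36346 = -1.10 ε.

-1.10 ε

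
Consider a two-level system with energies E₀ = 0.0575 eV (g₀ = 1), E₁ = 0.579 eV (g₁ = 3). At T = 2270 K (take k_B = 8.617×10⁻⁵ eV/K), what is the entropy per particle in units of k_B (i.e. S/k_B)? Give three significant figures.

0.650

k_BT = 8.617×10⁻⁵ × 2270 K = 0.19561 eV.
Eᵢ/kT = 0.29395, 2.9600.
Z = Σ gᵢe^(−Eᵢ/kT) = 1·e^(−0.29395) + 3·e^(−2.9600) = 0.74531 + 0.15546 = 0.90077.
⟨E⟩ = Σ EᵢPᵢ = 0.14750 eV.
S/k_B = ln Z + ⟨E⟩/kT = ln(0.90077) + 0.14750/0.19561 = -0.10451 + 0.75405 = 0.650.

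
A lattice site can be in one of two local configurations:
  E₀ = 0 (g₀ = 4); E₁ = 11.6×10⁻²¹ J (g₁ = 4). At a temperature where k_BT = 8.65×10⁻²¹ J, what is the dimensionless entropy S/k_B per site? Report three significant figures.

Eᵢ/kT = 0, 1.3410.
Z = Σ gᵢe^(−Eᵢ/kT) = 4·e^(−0) + 4·e^(−1.3410) = 4.0000 + 1.0463 = 5.0463.
⟨E⟩ = Σ EᵢPᵢ = 2.4051 ×10⁻²¹ J.
S/k_B = ln Z + ⟨E⟩/kT = ln(5.0463) + 2.4051/8.65 = 1.6187 + 0.27805 = 1.90.

1.90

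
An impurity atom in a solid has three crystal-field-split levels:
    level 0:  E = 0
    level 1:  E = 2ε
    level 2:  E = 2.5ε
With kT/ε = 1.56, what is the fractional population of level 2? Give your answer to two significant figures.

Eᵢ/kT = 0, 1.282, 1.603.
Z = Σ e^(−Eᵢ/kT) = e^(−0) + e^(−1.282) + e^(−1.603) = 1.000 + 0.2775 + 0.2013 = 1.479.
P₂ = e^(−E₂/kT) / Z = 0.2013/1.479 = 0.14.

0.14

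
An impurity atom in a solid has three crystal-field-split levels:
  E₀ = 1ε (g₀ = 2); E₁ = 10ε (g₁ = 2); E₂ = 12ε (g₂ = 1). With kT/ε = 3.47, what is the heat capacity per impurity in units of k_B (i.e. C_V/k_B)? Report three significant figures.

0.595

Eᵢ/kT = 0.28818, 2.8818, 3.4582.
Z = Σ gᵢe^(−Eᵢ/kT) = 2·e^(−0.28818) + 2·e^(−2.8818) + 1·e^(−3.4582) = 1.4993 + 0.11207 + 0.031486 = 1.6429.
⟨E⟩ = 1.8247 ε, ⟨E²⟩ = 10.494 ε².
C_V/k_B = (⟨E²⟩ − ⟨E⟩²)/(kT)² = (10.494 − 3.3295)/12.041 = 0.595.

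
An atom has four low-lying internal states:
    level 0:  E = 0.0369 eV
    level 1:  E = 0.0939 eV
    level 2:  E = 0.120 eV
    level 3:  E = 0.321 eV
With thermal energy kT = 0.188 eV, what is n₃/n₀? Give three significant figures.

0.221

n₃/n₀ = exp[−(E₃−E₀)/kT] = exp(−(0.2841 eV)/(0.188 eV)) = exp(-1.5112) = 0.221.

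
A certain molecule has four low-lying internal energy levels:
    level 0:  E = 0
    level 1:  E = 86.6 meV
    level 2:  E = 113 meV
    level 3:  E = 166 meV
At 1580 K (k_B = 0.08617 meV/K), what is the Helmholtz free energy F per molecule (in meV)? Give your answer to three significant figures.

-111 meV

k_BT = 0.08617 × 1580 K = 136.15 meV.
Eᵢ/kT = 0, 0.63606, 0.82997, 1.2192.
Z = Σ e^(−Eᵢ/kT) = e^(−0) + e^(−0.63606) + e^(−0.82997) + e^(−1.2192) = 1.0000 + 0.52937 + 0.43606 + 0.29547 = 2.2609.
F = −kT ln Z = −136.15 × ln(2.2609) = −136.15 × 0.81576 = -111 meV.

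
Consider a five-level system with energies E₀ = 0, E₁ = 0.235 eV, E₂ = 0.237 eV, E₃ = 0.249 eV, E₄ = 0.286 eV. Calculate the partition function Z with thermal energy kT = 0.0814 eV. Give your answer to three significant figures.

Eᵢ/kT = 0, 2.8870, 2.9115, 3.0590, 3.5135.
Z = Σ e^(−Eᵢ/kT) = e^(−0) + e^(−2.8870) + e^(−2.9115) + e^(−3.0590) + e^(−3.5135) = 1.0000 + 0.055743 + 0.054394 + 0.046935 + 0.029792 = 1.1869.

Z = 1.19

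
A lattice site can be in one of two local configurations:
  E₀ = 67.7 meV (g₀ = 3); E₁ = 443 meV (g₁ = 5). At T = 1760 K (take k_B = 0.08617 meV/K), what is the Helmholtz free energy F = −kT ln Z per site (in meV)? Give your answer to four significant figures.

-118.8 meV

k_BT = 0.08617 × 1760 K = 151.659 meV.
Eᵢ/kT = 0.446396, 2.92103.
Z = Σ gᵢe^(−Eᵢ/kT) = 3·e^(−0.446396) + 5·e^(−2.92103) = 1.91979 + 0.269391 = 2.18918.
F = −kT ln Z = −151.659 × ln(2.18918) = −151.659 × 0.783527 = -118.8 meV.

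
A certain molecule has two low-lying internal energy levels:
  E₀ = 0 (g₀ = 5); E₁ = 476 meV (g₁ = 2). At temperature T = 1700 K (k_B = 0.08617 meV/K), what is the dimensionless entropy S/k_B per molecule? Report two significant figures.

1.7

k_BT = 0.08617 × 1700 K = 146.5 meV.
Eᵢ/kT = 0, 3.249.
Z = Σ gᵢe^(−Eᵢ/kT) = 5·e^(−0) + 2·e^(−3.249) = 5.000 + 0.07763 = 5.078.
⟨E⟩ = Σ EᵢPᵢ = 7.277 meV.
S/k_B = ln Z + ⟨E⟩/kT = ln(5.078) + 7.277/146.5 = 1.625 + 0.04967 = 1.7.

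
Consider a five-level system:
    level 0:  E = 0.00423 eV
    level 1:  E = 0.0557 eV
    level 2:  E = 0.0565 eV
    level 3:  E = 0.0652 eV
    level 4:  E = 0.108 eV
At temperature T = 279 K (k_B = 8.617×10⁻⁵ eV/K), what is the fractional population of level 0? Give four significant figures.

0.7554

k_BT = 8.617×10⁻⁵ × 279 K = 0.0240414 eV.
Eᵢ/kT = 0.175946, 2.31684, 2.35011, 2.71199, 4.49225.
Z = Σ e^(−Eᵢ/kT) = e^(−0.175946) + e^(−2.31684) + e^(−2.35011) + e^(−2.71199) + e^(−4.49225) = 0.838663 + 0.0985846 + 0.0953587 + 0.0664045 + 0.0111954 = 1.11021.
P₀ = e^(−E₀/kT) / Z = 0.838663/1.11021 = 0.7554.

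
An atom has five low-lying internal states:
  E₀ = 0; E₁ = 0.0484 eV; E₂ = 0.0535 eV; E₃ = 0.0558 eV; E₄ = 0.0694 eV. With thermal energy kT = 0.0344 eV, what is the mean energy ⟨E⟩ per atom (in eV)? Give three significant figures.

Eᵢ/kT = 0, 1.4070, 1.5552, 1.6221, 2.0174.
Z = Σ e^(−Eᵢ/kT) = e^(−0) + e^(−1.4070) + e^(−1.5552) + e^(−1.6221) + e^(−2.0174) = 1.0000 + 0.24488 + 0.21115 + 0.19748 + 0.13300 = 1.7865.
⟨E⟩ = Σ Eᵢ e^(−Eᵢ/kT) / Z = (0·1.0000 + 0.0484·0.24488 + 0.0535·0.21115 + 0.0558·0.19748 + 0.0694·0.13300) / 1.7865 = 0.0243 eV.

0.0243 eV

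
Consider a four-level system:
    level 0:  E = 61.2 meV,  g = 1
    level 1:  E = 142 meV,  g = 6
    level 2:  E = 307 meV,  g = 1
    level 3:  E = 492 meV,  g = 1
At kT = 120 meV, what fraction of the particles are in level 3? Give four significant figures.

Eᵢ/kT = 0.510000, 1.18333, 2.55833, 4.10000.
Z = Σ gᵢe^(−Eᵢ/kT) = 1·e^(−0.510000) + 6·e^(−1.18333) + 1·e^(−2.55833) + 1·e^(−4.10000) = 0.600496 + 1.83754 + 0.0774339 + 0.0165727 = 2.53204.
P₃ = g₃ e^(−E₃/kT) / Z = 0.0165727/2.53204 = 0.006545.

0.006545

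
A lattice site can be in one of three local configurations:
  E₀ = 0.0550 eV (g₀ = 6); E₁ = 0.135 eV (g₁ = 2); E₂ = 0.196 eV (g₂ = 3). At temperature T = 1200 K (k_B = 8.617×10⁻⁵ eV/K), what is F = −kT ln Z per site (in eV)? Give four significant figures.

k_BT = 8.617×10⁻⁵ × 1200 K = 0.103404 eV.
Eᵢ/kT = 0.531894, 1.30556, 1.89548.
Z = Σ gᵢe^(−Eᵢ/kT) = 6·e^(−0.531894) + 2·e^(−1.30556) + 3·e^(−1.89548) = 3.52495 + 0.542041 + 0.450739 = 4.51773.
F = −kT ln Z = −0.103404 × ln(4.51773) = −0.103404 × 1.50801 = -0.1559 eV.

-0.1559 eV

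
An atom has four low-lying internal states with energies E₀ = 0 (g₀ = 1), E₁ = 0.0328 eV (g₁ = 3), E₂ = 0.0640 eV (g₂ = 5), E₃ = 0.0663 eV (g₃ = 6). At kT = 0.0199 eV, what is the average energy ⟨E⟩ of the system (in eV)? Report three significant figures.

0.0231 eV

Eᵢ/kT = 0, 1.6482, 3.2161, 3.3317.
Z = Σ gᵢe^(−Eᵢ/kT) = 1·e^(−0) + 3·e^(−1.6482) + 5·e^(−3.2161) + 6·e^(−3.3317) = 1.0000 + 0.57719 + 0.20056 + 0.21439 = 1.9921.
⟨E⟩ = Σ Eᵢ gᵢe^(−Eᵢ/kT) / Z = (0·1.0000 + 0.0328·0.57719 + 0.0640·0.20056 + 0.0663·0.21439) / 1.9921 = 0.0231 eV.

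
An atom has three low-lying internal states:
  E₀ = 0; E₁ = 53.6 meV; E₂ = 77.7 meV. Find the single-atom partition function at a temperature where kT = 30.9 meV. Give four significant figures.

Z = 1.257

Eᵢ/kT = 0, 1.73463, 2.51456.
Z = Σ e^(−Eᵢ/kT) = e^(−0) + e^(−1.73463) + e^(−2.51456) = 1.00000 + 0.176465 + 0.0808985 = 1.25736.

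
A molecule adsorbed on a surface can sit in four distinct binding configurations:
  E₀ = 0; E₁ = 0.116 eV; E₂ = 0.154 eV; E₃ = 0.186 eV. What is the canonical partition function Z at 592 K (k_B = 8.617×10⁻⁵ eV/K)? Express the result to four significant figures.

k_BT = 8.617×10⁻⁵ × 592 K = 0.0510126 eV.
Eᵢ/kT = 0, 2.27395, 3.01886, 3.64616.
Z = Σ e^(−Eᵢ/kT) = e^(−0) + e^(−2.27395) + e^(−3.01886) + e^(−3.64616) = 1.00000 + 0.102905 + 0.0488569 + 0.0260911 = 1.17785.

Z = 1.178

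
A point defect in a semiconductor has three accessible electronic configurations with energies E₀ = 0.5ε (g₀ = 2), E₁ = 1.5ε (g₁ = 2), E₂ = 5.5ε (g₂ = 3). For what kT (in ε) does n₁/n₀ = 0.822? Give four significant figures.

n₁/n₀ = (g₁/g₀) exp[−(E₁−E₀)/kT] = 0.822.
⇒ (E₁−E₀)/kT = ln((2/2)/0.822) = ln(1.21655) = 0.196019.
kT = 1.0ε / 0.196019 = 5.102 ε.

5.102 ε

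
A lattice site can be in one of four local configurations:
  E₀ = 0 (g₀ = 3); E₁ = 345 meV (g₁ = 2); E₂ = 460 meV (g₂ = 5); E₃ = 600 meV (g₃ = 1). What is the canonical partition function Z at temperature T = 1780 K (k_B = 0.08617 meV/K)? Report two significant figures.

Z = 3.5

k_BT = 0.08617 × 1780 K = 153.4 meV.
Eᵢ/kT = 0, 2.249, 2.999, 3.911.
Z = Σ gᵢe^(−Eᵢ/kT) = 3·e^(−0) + 2·e^(−2.249) + 5·e^(−2.999) + 1·e^(−3.911) = 3.000 + 0.2110 + 0.2492 + 0.02002 = 3.480.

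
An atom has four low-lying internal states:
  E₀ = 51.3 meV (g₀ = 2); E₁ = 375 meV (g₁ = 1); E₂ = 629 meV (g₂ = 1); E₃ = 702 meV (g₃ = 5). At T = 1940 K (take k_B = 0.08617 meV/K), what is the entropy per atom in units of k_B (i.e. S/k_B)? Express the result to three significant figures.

k_BT = 0.08617 × 1940 K = 167.17 meV.
Eᵢ/kT = 0.30687, 2.2432, 3.7626, 4.1993.
Z = Σ gᵢe^(−Eᵢ/kT) = 2·e^(−0.30687) + 1·e^(−2.2432) + 1·e^(−3.7626) + 5·e^(−4.1993) = 1.4715 + 0.10612 + 0.023223 + 0.075030 = 1.6759.
⟨E⟩ = Σ EᵢPᵢ = 108.93 meV.
S/k_B = ln Z + ⟨E⟩/kT = ln(1.6759) + 108.93/167.17 = 0.51635 + 0.65161 = 1.17.

1.17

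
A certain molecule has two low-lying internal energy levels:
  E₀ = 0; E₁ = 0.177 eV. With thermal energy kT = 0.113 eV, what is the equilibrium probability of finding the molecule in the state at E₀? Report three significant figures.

0.827

Eᵢ/kT = 0, 1.5664.
Z = Σ e^(−Eᵢ/kT) = e^(−0) + e^(−1.5664) = 1.0000 + 0.20880 = 1.2088.
P₀ = e^(−E₀/kT) / Z = 1.0000/1.2088 = 0.827.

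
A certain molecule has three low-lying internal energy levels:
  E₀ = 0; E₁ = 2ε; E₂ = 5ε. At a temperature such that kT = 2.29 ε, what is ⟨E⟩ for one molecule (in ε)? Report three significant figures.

0.914 ε

Eᵢ/kT = 0, 0.87336, 2.1834.
Z = Σ e^(−Eᵢ/kT) = e^(−0) + e^(−0.87336) + e^(−2.1834) = 1.0000 + 0.41755 + 0.11266 = 1.5302.
⟨E⟩ = Σ Eᵢ e^(−Eᵢ/kT) / Z = (0·1.0000 + 2·0.41755 + 5·0.11266) / 1.5302 = 0.914 ε.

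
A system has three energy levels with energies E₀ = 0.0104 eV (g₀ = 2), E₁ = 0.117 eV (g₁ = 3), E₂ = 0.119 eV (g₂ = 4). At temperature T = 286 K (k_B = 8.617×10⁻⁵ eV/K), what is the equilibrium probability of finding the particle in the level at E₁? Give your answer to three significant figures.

0.0190

k_BT = 8.617×10⁻⁵ × 286 K = 0.024645 eV.
Eᵢ/kT = 0.42199, 4.7474, 4.8286.
Z = Σ gᵢe^(−Eᵢ/kT) = 2·e^(−0.42199) + 3·e^(−4.7474) + 4·e^(−4.8286) = 1.3115 + 0.026023 + 0.031991 = 1.3695.
P₁ = g₁ e^(−E₁/kT) / Z = 0.026023/1.3695 = 0.0190.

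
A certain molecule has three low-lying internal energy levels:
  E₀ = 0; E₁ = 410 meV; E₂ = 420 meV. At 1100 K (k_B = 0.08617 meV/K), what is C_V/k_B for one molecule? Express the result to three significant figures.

0.458

k_BT = 0.08617 × 1100 K = 94.787 meV.
Eᵢ/kT = 0, 4.3255, 4.4310.
Z = Σ e^(−Eᵢ/kT) = e^(−0) + e^(−4.3255) + e^(−4.4310) = 1.0000 + 0.013227 + 0.011903 = 1.0251.
⟨E⟩ = 10.167 meV, ⟨E²⟩ = 4217.3 meV².
C_V/k_B = (⟨E²⟩ − ⟨E⟩²)/(kT)² = (4217.3 − 103.37)/8984.6 = 0.458.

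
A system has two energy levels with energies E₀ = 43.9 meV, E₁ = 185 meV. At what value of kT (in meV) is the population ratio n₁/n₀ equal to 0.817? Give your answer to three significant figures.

698 meV

n₁/n₀ = exp[−(E₁−E₀)/kT] = 0.817.
⇒ (E₁−E₀)/kT = ln(1/0.817) = ln(1.2240) = 0.20212.
kT = 141.1 meV / 0.20212 = 698 meV.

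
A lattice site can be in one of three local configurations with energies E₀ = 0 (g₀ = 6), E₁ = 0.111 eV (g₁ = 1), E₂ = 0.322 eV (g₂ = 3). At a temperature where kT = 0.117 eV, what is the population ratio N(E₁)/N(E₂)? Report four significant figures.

n₁/n₂ = (g₁/g₂) exp[−(E₁−E₂)/kT] = (1/3) × exp(−(-0.211 eV)/(0.117 eV)) = (1/3) × exp(1.80342) = 2.023.

2.023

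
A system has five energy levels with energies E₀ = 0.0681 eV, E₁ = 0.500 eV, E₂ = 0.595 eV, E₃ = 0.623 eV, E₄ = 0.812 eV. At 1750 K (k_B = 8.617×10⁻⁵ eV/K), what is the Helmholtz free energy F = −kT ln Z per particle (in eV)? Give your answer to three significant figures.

0.0510 eV

k_BT = 8.617×10⁻⁵ × 1750 K = 0.15080 eV.
Eᵢ/kT = 0.45159, 3.3156, 3.9456, 4.1313, 5.3846.
Z = Σ e^(−Eᵢ/kT) = e^(−0.45159) + e^(−3.3156) + e^(−3.9456) + e^(−4.1313) + e^(−5.3846) = 0.63662 + 0.036312 + 0.019340 + 0.016062 + 0.0045867 = 0.71292.
F = −kT ln Z = −0.15080 × ln(0.71292) = −0.15080 × -0.33839 = 0.0510 eV.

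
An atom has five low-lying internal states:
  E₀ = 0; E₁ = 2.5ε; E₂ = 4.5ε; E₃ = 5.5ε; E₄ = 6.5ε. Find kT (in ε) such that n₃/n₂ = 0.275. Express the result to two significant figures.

0.77 ε

n₃/n₂ = exp[−(E₃−E₂)/kT] = 0.275.
⇒ (E₃−E₂)/kT = ln(1/0.275) = ln(3.636) = 1.291.
kT = 1.0ε / 1.291 = 0.77 ε.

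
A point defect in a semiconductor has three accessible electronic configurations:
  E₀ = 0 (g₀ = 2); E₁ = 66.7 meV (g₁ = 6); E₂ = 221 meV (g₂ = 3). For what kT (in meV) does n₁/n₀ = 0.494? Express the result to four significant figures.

n₁/n₀ = (g₁/g₀) exp[−(E₁−E₀)/kT] = 0.494.
⇒ (E₁−E₀)/kT = ln((6/2)/0.494) = ln(6.07287) = 1.80383.
kT = 66.7 meV / 1.80383 = 36.98 meV.

36.98 meV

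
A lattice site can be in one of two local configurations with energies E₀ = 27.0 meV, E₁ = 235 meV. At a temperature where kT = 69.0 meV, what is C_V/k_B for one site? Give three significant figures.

Eᵢ/kT = 0.39130, 3.4058.
Z = Σ e^(−Eᵢ/kT) = e^(−0.39130) + e^(−3.4058) = 0.67618 + 0.033180 = 0.70936.
⟨E⟩ = 36.729 meV, ⟨E²⟩ = 3278.0 meV².
C_V/k_B = (⟨E²⟩ − ⟨E⟩²)/(kT)² = (3278.0 − 1349.0)/4761.0 = 0.405.

0.405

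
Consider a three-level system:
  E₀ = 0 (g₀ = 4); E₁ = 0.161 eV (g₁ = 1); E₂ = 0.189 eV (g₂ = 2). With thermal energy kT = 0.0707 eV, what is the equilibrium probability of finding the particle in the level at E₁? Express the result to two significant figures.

Eᵢ/kT = 0, 2.277, 2.673.
Z = Σ gᵢe^(−Eᵢ/kT) = 4·e^(−0) + 1·e^(−2.277) + 2·e^(−2.673) = 4.000 + 0.1026 + 0.1381 = 4.241.
P₁ = g₁ e^(−E₁/kT) / Z = 0.1026/4.241 = 0.024.

0.024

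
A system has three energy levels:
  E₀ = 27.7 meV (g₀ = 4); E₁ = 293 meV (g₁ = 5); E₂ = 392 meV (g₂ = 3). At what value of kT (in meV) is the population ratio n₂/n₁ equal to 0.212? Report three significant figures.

95.2 meV

n₂/n₁ = (g₂/g₁) exp[−(E₂−E₁)/kT] = 0.212.
⇒ (E₂−E₁)/kT = ln((3/5)/0.212) = ln(2.8302) = 1.0403.
kT = 99 meV / 1.0403 = 95.2 meV.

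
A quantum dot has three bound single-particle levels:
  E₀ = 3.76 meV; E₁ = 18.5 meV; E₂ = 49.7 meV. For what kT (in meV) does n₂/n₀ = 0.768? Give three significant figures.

174 meV

n₂/n₀ = exp[−(E₂−E₀)/kT] = 0.768.
⇒ (E₂−E₀)/kT = ln(1/0.768) = ln(1.3021) = 0.26398.
kT = 45.94 meV / 0.26398 = 174 meV.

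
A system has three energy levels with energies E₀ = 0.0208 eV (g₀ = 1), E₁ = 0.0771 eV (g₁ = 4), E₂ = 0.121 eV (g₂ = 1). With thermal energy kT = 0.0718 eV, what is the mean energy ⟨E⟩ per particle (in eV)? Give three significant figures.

Eᵢ/kT = 0.28969, 1.0738, 1.6852.
Z = Σ gᵢe^(−Eᵢ/kT) = 1·e^(−0.28969) + 4·e^(−1.0738) + 1·e^(−1.6852) = 0.74850 + 1.3668 + 0.18541 = 2.3007.
⟨E⟩ = Σ Eᵢ gᵢe^(−Eᵢ/kT) / Z = (0.0208·0.74850 + 0.0771·1.3668 + 0.121·0.18541) / 2.3007 = 0.0623 eV.

0.0623 eV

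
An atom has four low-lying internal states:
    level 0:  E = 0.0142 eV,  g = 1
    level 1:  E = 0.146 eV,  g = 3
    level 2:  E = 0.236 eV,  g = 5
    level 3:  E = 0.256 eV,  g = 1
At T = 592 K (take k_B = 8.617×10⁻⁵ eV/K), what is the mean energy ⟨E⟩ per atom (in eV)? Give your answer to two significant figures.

0.050 eV

k_BT = 8.617×10⁻⁵ × 592 K = 0.05101 eV.
Eᵢ/kT = 0.2784, 2.862, 4.627, 5.019.
Z = Σ gᵢe^(−Eᵢ/kT) = 1·e^(−0.2784) + 3·e^(−2.862) + 5·e^(−4.627) + 1·e^(−5.019) = 0.7570 + 0.1715 + 0.04892 + 0.006611 = 0.9840.
⟨E⟩ = Σ Eᵢ gᵢe^(−Eᵢ/kT) / Z = (0.0142·0.7570 + 0.146·0.1715 + 0.236·0.04892 + 0.256·0.006611) / 0.9840 = 0.050 eV.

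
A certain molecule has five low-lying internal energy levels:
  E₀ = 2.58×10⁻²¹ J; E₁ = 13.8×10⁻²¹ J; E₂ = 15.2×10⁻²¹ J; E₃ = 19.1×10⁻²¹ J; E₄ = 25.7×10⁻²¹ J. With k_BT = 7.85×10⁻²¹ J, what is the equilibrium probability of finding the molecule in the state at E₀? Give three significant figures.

Eᵢ/kT = 0.32866, 1.7580, 1.9363, 2.4331, 3.2739.
Z = Σ e^(−Eᵢ/kT) = e^(−0.32866) + e^(−1.7580) + e^(−1.9363) + e^(−2.4331) + e^(−3.2739) = 0.71989 + 0.17239 + 0.14424 + 0.087764 + 0.037858 = 1.1621.
P₀ = e^(−E₀/kT) / Z = 0.71989/1.1621 = 0.619.

0.619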